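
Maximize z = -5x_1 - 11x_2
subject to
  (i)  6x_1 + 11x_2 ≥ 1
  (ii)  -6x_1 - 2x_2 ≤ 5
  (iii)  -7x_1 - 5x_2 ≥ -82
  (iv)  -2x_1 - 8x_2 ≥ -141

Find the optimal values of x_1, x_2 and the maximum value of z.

x_1 = 897/47, x_2 = -485/47, maximum z = 850/47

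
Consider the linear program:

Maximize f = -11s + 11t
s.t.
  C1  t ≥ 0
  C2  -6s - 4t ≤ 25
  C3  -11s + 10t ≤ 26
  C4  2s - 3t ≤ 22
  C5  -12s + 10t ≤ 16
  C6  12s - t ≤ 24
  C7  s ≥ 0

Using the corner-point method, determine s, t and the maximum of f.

s = 64/27, t = 40/9, maximum f = 616/27

At the optimal vertex, -12s + 10t = 16 and 12s - t = 24.
Solving simultaneously gives s = 64/27, t = 40/9.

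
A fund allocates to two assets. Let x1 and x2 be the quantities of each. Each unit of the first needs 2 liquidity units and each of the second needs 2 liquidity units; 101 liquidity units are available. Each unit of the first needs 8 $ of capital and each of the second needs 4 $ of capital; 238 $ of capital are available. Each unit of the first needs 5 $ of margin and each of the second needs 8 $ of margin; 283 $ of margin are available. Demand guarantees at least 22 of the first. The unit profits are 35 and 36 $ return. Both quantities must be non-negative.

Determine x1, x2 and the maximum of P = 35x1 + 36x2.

Feasible corners and P = 35x1 + 36x2:
  (119/4, 0) → P = 4165/4
  (22, 0) → P = 770
  (22, 31/2) → P = 1328

The binding constraints are 8x1 + 4x2 = 238 and x1 = 22.
Solving simultaneously gives x1 = 22, x2 = 31/2.

x1 = 22, x2 = 31/2, maximum P = 1328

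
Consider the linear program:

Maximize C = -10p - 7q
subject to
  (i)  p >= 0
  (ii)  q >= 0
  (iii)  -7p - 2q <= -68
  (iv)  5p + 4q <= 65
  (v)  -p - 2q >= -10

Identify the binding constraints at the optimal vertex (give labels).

Extreme points and C = -10p - 7q:
  (68/7, 0) → C = -680/7
  (10, 0) → C = -100
  (29/3, 1/6) → C = -587/6

The maximum is at (68/7, 0). Substituting into each constraint, equality holds for (ii) and (iii); the remaining constraints have slack.

(ii) and (iii)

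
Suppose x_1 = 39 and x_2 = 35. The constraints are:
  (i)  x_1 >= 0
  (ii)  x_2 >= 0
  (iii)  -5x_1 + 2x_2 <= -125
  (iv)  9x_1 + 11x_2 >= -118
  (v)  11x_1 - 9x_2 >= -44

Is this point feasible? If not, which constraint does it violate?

feasible

(i): 39 ≥ 0 ✓
(ii): 35 ≥ 0 ✓
(iii): -125 ≤ -125 ✓
(iv): 736 ≥ -118 ✓
(v): 114 ≥ -44 ✓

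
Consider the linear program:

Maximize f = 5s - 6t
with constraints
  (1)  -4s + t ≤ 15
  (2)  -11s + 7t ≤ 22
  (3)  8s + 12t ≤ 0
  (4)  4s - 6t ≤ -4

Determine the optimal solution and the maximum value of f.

Extreme points and f = 5s - 6t:
  (-66/47, 44/47) → f = -594/47
  (-52/19, -22/19) → f = -128/19
  (-1/2, 1/3) → f = -9/2

The optimum lies where 8s + 12t = 0 and 4s - 6t = -4.
Solving simultaneously gives s = -1/2, t = 1/3.

s = -1/2, t = 1/3, maximum f = -9/2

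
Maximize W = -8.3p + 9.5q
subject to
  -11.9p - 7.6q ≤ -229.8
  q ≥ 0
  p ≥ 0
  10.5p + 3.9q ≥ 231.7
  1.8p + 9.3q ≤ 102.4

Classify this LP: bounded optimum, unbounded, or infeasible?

bounded optimum

Vertices and W = -8.3p + 9.5q:
  (331/15, 0) → W = -27473/150
  (512/9, 0) → W = -21248/45
  (19505/1007, 21938/3021) → W = -554527/6042
The feasible region has finitely many vertices and no improving ray; the maximum is -554527/6042 at (19505/1007, 21938/3021).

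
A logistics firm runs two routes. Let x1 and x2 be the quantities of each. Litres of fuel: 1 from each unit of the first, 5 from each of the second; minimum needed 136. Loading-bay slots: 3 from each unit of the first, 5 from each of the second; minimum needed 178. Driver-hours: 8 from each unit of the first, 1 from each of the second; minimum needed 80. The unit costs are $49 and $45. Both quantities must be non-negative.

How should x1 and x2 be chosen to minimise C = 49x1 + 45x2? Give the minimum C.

x1 = 6, x2 = 32, minimum C = 1734

Corner points and C = 49x1 + 45x2:
  (0, 80) → C = 3600
  (136, 0) → C = 6664
  (21, 23) → C = 2064
  (6, 32) → C = 1734
The feasible region is unbounded (it extends along (0, 1), (1, 0)), but C strictly increases along every unbounded feasible direction, so there is no improving ray and the minimum is attained at a vertex.

At the optimal vertex, 3x1 + 5x2 = 178 and 8x1 + x2 = 80.
Solving simultaneously gives x1 = 6, x2 = 32.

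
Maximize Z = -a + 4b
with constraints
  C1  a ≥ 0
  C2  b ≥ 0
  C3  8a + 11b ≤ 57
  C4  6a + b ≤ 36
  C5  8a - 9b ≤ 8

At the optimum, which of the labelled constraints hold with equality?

Feasible corners and Z = -a + 4b:
  (0, 0) → Z = 0
  (0, 57/11) → Z = 228/11
  (1, 0) → Z = -1
  (601/160, 49/20) → Z = 967/160

The maximum is at (0, 57/11). Substituting into each constraint, equality holds for C1 and C3; the remaining constraints have slack.

C1 and C3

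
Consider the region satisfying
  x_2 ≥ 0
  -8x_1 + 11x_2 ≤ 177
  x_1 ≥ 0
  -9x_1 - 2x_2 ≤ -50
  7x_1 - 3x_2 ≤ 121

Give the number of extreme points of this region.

4

Intersecting each pair of boundary lines and keeping only the points that satisfy every inequality leaves:
  (50/9, 0)
  (121/7, 0)
  (196/115, 1993/115)
  (1862/53, 2207/53)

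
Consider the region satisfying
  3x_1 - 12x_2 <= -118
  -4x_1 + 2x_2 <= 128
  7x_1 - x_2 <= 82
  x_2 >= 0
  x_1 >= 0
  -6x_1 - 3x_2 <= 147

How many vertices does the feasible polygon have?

4

Pairwise boundary intersections that survive every other constraint:
  (1102/81, 1072/81)
  (0, 59/6)
  (146/5, 612/5)
  (0, 64)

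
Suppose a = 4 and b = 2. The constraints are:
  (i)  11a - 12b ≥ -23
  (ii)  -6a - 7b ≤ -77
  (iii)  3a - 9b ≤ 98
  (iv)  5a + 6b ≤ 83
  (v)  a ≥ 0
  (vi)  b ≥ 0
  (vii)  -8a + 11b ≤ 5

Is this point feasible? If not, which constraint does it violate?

not feasible — violates (ii)

Constraint (ii): -6a - 7b = -38, which is not ≤ -77. All other constraints are satisfied.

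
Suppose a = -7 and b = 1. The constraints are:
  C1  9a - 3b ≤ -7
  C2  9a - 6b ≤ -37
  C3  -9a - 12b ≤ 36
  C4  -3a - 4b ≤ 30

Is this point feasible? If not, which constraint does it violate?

Constraint C3: -9a - 12b = 51, which is not ≤ 36. All other constraints are satisfied.

not feasible — violates C3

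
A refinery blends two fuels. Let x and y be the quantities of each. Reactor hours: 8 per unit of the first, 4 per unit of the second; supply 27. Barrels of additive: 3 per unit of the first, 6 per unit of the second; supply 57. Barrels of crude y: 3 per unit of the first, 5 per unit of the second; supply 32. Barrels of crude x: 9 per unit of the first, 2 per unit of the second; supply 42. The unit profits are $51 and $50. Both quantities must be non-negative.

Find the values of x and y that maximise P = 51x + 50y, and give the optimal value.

x = 1/4, y = 25/4, maximum P = 1301/4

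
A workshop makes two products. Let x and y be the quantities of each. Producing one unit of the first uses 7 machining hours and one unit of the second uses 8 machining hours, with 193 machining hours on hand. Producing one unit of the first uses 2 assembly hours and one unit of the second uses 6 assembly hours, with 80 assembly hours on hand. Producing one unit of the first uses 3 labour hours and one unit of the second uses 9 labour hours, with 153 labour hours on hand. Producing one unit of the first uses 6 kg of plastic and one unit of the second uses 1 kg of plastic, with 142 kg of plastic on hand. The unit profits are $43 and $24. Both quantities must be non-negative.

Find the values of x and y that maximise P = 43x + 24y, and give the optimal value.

x = 23, y = 4, maximum P = 1085

Extreme points and P = 43x + 24y:
  (0, 0) → P = 0
  (0, 40/3) → P = 320
  (71/3, 0) → P = 3053/3
  (259/13, 87/13) → P = 13225/13
  (23, 4) → P = 1085

At the optimal vertex, 7x + 8y = 193 and 6x + y = 142.
Solving simultaneously gives x = 23, y = 4.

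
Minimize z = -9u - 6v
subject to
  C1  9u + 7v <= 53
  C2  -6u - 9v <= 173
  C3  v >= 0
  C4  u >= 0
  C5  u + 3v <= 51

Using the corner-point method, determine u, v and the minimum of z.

Vertices and z = -9u - 6v:
  (53/9, 0) → z = -53
  (0, 53/7) → z = -318/7
  (0, 0) → z = 0

u = 53/9, v = 0, minimum z = -53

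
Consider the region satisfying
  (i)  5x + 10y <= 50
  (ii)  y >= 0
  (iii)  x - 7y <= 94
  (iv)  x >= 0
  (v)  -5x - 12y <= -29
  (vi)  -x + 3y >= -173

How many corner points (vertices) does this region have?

Of the 15 pairwise boundary intersections, those satisfying every inequality are:
  (10, 0)
  (0, 5)
  (29/5, 0)
  (0, 29/12)

4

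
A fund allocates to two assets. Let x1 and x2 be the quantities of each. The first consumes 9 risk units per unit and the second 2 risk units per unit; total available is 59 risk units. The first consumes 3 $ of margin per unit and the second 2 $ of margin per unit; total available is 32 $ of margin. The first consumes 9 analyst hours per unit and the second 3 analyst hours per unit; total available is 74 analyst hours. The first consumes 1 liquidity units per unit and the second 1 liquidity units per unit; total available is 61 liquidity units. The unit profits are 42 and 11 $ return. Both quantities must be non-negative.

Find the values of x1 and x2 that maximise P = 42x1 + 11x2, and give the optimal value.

Extreme points and P = 42x1 + 11x2:
  (0, 0) → P = 0
  (0, 16) → P = 176
  (59/9, 0) → P = 826/3
  (9/2, 37/4) → P = 1163/4

x1 = 9/2, x2 = 37/4, maximum P = 1163/4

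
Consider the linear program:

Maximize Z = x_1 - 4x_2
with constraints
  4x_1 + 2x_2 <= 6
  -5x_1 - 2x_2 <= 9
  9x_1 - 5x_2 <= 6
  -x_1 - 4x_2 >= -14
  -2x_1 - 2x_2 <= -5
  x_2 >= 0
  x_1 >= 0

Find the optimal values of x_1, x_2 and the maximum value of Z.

Feasible corners and Z = x_1 - 4x_2:
  (1/2, 2) → Z = -15/2
  (0, 3) → Z = -12
  (0, 5/2) → Z = -10

At the optimal vertex, 4x_1 + 2x_2 = 6 and -2x_1 - 2x_2 = -5.
Solving simultaneously gives x_1 = 1/2, x_2 = 2.

x_1 = 1/2, x_2 = 2, maximum Z = -15/2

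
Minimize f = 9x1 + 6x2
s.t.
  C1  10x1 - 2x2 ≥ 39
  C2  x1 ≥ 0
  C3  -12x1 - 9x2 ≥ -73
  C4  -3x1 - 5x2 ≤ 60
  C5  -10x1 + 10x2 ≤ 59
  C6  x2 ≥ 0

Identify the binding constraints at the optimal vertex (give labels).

Feasible corners and f = 9x1 + 6x2:
  (497/114, 131/57) → f = 2015/38
  (39/10, 0) → f = 351/10
  (73/12, 0) → f = 219/4

The minimum is at (39/10, 0). Substituting into each constraint, equality holds for C1 and C6; the remaining constraints have slack.

C1 and C6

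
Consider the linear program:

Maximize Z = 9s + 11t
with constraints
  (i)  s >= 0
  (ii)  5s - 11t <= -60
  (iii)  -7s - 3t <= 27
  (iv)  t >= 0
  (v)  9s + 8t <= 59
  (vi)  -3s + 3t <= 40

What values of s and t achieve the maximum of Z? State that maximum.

Feasible corners and Z = 9s + 11t:
  (0, 60/11) → Z = 60
  (0, 59/8) → Z = 649/8
  (169/139, 835/139) → Z = 10706/139

At the optimal vertex, s = 0 and 9s + 8t = 59.
Solving simultaneously gives s = 0, t = 59/8.

s = 0, t = 59/8, maximum Z = 649/8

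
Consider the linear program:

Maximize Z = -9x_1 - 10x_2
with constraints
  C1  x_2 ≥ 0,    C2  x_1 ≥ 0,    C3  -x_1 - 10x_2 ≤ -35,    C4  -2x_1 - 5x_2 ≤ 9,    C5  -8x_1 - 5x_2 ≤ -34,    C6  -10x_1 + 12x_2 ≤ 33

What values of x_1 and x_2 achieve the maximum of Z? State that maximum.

x_1 = 11/5, x_2 = 82/25, maximum Z = -263/5

Feasible corners and Z = -9x_1 - 10x_2:
  (35, 0) → Z = -315
  (11/5, 82/25) → Z = -263/5
  (243/146, 302/73) → Z = -8227/146
The feasible region is unbounded (it extends along (6, 5), (1, 0)), but Z strictly decreases along every unbounded feasible direction, so there is no improving ray and the maximum is attained at a vertex.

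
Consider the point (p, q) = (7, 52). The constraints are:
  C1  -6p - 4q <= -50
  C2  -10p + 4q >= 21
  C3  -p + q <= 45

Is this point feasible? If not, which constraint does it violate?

feasible

C1: -250 ≤ -50 ✓
C2: 138 ≥ 21 ✓
C3: 45 ≤ 45 ✓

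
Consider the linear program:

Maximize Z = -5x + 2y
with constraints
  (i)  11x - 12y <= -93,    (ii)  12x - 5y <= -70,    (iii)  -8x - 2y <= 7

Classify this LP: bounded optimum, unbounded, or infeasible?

From the feasible point (-175/64, 119/16), moving in the direction (-2, 8) keeps every constraint satisfied while Z increases without bound.

unbounded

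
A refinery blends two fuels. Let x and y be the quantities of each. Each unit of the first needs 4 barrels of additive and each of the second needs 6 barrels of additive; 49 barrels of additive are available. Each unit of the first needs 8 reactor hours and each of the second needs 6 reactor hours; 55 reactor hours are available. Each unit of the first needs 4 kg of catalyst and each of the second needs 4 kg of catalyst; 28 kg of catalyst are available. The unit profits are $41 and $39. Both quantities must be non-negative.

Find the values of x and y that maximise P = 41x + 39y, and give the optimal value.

Corner points and P = 41x + 39y:
  (0, 0) → P = 0
  (0, 7) → P = 273
  (55/8, 0) → P = 2255/8
  (13/2, 1/2) → P = 286

x = 13/2, y = 1/2, maximum P = 286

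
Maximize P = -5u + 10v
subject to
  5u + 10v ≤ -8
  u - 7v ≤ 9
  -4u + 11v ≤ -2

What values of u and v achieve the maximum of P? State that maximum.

Feasible corners and P = -5u + 10v:
  (34/45, -53/45) → P = -140/9
  (-68/95, -42/95) → P = -16/19
  (-5, -2) → P = 5

u = -5, v = -2, maximum P = 5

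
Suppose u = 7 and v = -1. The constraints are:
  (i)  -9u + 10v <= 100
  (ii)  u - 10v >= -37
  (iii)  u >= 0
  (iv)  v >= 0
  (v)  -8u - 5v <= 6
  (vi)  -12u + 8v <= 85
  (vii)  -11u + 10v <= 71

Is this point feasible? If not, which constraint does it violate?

not feasible — violates (iv)

Constraint (iv): v = -1, which is not ≥ 0. All other constraints are satisfied.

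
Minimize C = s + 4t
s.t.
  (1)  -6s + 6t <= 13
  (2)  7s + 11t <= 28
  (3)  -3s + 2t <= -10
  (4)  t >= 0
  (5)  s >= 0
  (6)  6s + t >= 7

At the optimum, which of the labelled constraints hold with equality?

(3) and (4)

Feasible corners and C = s + 4t:
  (166/47, 14/47) → C = 222/47
  (4, 0) → C = 4
  (10/3, 0) → C = 10/3

The minimum is at (10/3, 0). Substituting into each constraint, equality holds for (3) and (4); the remaining constraints have slack.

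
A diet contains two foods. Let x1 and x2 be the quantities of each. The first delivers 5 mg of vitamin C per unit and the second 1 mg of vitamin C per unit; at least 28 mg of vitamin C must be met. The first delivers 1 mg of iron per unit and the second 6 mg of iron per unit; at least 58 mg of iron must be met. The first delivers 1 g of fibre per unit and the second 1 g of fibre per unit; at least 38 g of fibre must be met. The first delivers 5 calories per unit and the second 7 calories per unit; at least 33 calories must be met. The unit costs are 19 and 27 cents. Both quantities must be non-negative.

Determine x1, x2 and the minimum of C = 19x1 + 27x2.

Vertices and C = 19x1 + 27x2:
  (0, 38) → C = 1026
  (58, 0) → C = 1102
  (34, 4) → C = 754
The feasible region is unbounded (it extends along (0, 1), (1, 0)), but C strictly increases along every unbounded feasible direction, so there is no improving ray and the minimum is attained at a vertex.

The binding constraints are x1 + 6x2 = 58 and x1 + x2 = 38.
Solving simultaneously gives x1 = 34, x2 = 4.

x1 = 34, x2 = 4, minimum C = 754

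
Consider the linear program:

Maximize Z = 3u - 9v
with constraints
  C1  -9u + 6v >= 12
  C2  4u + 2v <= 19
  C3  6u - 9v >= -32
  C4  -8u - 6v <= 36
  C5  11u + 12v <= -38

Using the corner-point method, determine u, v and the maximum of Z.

u = -48/17, v = -38/17, maximum Z = 198/17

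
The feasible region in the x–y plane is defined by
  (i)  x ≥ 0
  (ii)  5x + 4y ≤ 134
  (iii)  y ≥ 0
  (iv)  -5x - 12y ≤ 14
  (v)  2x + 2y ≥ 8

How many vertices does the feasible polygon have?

4

Of the 10 pairwise boundary intersections, those satisfying every inequality are:
  (0, 67/2)
  (0, 4)
  (134/5, 0)
  (4, 0)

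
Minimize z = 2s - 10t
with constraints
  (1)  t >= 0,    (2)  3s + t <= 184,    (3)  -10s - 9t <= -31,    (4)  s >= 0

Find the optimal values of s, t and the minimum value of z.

s = 0, t = 184, minimum z = -1840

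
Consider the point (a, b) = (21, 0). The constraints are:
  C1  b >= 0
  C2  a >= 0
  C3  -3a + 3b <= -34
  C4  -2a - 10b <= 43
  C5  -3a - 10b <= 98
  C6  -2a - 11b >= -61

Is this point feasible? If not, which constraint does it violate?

C1: 0 ≥ 0 ✓
C2: 21 ≥ 0 ✓
C3: -63 ≤ -34 ✓
C4: -42 ≤ 43 ✓
C5: -63 ≤ 98 ✓
C6: -42 ≥ -61 ✓

feasible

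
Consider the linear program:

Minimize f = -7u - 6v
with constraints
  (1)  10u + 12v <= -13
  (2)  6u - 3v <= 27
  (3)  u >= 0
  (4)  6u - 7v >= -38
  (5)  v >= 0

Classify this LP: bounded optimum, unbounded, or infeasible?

The boundaries 10u + 12v = -13 and 6u - 3v = 27 meet at (95/34, -58/17), but that point violates v ≥ 0. Every candidate vertex is excluded by some other constraint, so the feasible region is empty.

infeasible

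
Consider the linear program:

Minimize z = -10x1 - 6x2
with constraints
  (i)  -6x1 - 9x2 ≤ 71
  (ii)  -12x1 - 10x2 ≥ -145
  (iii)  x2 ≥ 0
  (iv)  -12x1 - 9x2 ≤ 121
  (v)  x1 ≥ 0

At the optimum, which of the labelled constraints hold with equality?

Vertices and z = -10x1 - 6x2:
  (145/12, 0) → z = -725/6
  (0, 29/2) → z = -87
  (0, 0) → z = 0

The minimum is at (145/12, 0). Substituting into each constraint, equality holds for (ii) and (iii); the remaining constraints have slack.

(ii) and (iii)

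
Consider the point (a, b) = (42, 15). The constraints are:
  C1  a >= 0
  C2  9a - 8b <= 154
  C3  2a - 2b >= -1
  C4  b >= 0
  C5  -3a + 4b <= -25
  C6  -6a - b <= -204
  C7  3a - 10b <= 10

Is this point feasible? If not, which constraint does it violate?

not feasible — violates C2

Constraint C2: 9a - 8b = 258, which is not ≤ 154. All other constraints are satisfied.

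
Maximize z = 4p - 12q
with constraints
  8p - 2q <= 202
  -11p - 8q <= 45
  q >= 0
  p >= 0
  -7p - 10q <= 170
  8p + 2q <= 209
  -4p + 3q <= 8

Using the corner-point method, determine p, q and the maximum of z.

p = 101/4, q = 0, maximum z = 101

Vertices and z = 4p - 12q:
  (101/4, 0) → z = 101
  (411/16, 7/4) → z = 327/4
  (0, 0) → z = 0
  (0, 8/3) → z = -32
  (611/32, 225/8) → z = -2089/8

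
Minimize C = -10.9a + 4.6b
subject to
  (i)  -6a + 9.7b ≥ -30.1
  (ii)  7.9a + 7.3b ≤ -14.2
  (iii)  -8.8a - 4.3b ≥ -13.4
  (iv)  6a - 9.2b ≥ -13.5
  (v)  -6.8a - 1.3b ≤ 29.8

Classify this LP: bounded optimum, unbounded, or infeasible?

Corner points and C = -10.9a + 4.6b:
  (8199/12043, -32299/12043) → C = -475889/24086
  (-24993/7376, -9587/1844) → C = 960229/73760
  (-1763/896, 165/896) → C = 199757/8960
  (-29171/7036, -2175/1759) → C = 2779439/70360
The feasible region has finitely many vertices and no improving ray; the minimum is -475889/24086 at (8199/12043, -32299/12043).

bounded optimum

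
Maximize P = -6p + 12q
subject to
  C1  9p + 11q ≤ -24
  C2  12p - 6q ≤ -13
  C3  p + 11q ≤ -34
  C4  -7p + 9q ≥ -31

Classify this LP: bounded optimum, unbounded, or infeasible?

unbounded

From the feasible point (-347/138, -395/138), moving in the direction (-11, 1) keeps every constraint satisfied while P increases without bound.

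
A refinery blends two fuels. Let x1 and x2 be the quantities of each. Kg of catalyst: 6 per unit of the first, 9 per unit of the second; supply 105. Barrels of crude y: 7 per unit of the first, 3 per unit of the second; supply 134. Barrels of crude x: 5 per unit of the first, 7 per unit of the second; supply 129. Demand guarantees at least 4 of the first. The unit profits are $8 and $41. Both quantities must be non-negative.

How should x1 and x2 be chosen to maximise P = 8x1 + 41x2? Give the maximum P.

Corner points and P = 8x1 + 41x2:
  (35/2, 0) → P = 140
  (4, 0) → P = 32
  (4, 9) → P = 401

The optimum lies where 6x1 + 9x2 = 105 and x1 = 4.
Solving simultaneously gives x1 = 4, x2 = 9.

x1 = 4, x2 = 9, maximum P = 401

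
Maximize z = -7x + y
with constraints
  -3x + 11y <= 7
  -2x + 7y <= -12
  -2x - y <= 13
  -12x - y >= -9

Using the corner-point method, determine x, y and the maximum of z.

Feasible corners and z = -7x + y:
  (-79/16, -25/8) → z = 503/16
  (75/86, -63/43) → z = -651/86
  (11/5, -87/5) → z = -164/5

At the optimal vertex, -2x + 7y = -12 and -2x - y = 13.
Solving simultaneously gives x = -79/16, y = -25/8.

x = -79/16, y = -25/8, maximum z = 503/16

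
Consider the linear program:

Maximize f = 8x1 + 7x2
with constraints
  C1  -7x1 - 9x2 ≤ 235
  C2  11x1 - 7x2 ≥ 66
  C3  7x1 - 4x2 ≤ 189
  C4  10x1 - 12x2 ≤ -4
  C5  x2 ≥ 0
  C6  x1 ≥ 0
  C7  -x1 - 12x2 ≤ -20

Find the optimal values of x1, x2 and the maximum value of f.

x1 = 1059/5, x2 = 1617/5, maximum f = 19791/5

Vertices and f = 8x1 + 7x2:
  (1059/5, 1617/5) → f = 19791/5
  (410/31, 352/31) → f = 5744/31
  (571/11, 959/22) → f = 15849/22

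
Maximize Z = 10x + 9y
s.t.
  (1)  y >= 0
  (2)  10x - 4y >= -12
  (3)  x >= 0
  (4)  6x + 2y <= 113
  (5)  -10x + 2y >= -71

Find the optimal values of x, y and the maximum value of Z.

x = 107/11, y = 601/22, maximum Z = 7549/22

Corner points and Z = 10x + 9y:
  (0, 0) → Z = 0
  (71/10, 0) → Z = 71
  (0, 3) → Z = 27
  (107/11, 601/22) → Z = 7549/22
  (23/2, 22) → Z = 313

The binding constraints are 10x - 4y = -12 and 6x + 2y = 113.
Solving simultaneously gives x = 107/11, y = 601/22.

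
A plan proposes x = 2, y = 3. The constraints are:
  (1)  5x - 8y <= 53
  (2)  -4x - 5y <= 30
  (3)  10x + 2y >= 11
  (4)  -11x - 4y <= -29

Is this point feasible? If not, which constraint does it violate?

feasible

(1): -14 ≤ 53 ✓
(2): -23 ≤ 30 ✓
(3): 26 ≥ 11 ✓
(4): -34 ≤ -29 ✓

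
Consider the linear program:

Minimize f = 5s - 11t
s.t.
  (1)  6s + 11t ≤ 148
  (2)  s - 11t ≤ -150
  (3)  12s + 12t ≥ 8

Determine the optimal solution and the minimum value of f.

s = -422/15, t = 144/5, minimum f = -6862/15

Feasible corners and f = 5s - 11t:
  (-2/7, 1048/77) → f = -1058/7
  (-422/15, 144/5) → f = -6862/15
  (-107/9, 113/9) → f = -1778/9

At the optimal vertex, 6s + 11t = 148 and 12s + 12t = 8.
Solving simultaneously gives s = -422/15, t = 144/5.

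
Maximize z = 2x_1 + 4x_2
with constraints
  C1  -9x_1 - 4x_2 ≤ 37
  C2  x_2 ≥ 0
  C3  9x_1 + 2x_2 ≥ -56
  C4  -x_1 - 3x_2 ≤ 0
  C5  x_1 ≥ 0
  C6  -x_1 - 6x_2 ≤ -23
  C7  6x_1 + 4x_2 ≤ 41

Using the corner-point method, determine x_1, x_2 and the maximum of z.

x_1 = 0, x_2 = 41/4, maximum z = 41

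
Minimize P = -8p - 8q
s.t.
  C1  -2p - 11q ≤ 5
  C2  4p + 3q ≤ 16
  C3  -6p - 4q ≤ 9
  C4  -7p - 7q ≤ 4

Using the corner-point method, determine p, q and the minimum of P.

p = -91/2, q = 66, minimum P = -164

Feasible corners and P = -8p - 8q:
  (191/38, -26/19) → P = -556/19
  (-1/7, -3/7) → P = 32/7
  (-91/2, 66) → P = -164
  (-47/14, 39/14) → P = 32/7

The optimum lies where 4p + 3q = 16 and -6p - 4q = 9.
Solving simultaneously gives p = -91/2, q = 66.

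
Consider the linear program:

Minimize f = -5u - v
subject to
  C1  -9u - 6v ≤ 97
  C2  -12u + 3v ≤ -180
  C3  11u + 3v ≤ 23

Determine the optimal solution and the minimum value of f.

u = 11, v = -98/3, minimum f = -67/3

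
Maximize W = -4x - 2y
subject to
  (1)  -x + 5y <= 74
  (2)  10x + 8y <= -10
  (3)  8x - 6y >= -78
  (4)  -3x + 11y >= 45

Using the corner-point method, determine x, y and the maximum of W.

x = -42/5, y = 9/5, maximum W = 30

Vertices and W = -4x - 2y:
  (-171/31, 175/31) → W = 334/31
  (-235/67, 210/67) → W = 520/67
  (-42/5, 9/5) → W = 30

The optimum lies where 8x - 6y = -78 and -3x + 11y = 45.
Solving simultaneously gives x = -42/5, y = 9/5.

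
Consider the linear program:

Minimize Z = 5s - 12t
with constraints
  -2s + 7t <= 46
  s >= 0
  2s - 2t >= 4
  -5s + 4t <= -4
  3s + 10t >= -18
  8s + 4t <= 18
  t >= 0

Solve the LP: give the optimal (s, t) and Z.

Extreme points and Z = 5s - 12t:
  (13/6, 1/6) → Z = 53/6
  (2, 0) → Z = 10
  (9/4, 0) → Z = 45/4

The binding constraints are 2s - 2t = 4 and 8s + 4t = 18.
Solving simultaneously gives s = 13/6, t = 1/6.

s = 13/6, t = 1/6, minimum Z = 53/6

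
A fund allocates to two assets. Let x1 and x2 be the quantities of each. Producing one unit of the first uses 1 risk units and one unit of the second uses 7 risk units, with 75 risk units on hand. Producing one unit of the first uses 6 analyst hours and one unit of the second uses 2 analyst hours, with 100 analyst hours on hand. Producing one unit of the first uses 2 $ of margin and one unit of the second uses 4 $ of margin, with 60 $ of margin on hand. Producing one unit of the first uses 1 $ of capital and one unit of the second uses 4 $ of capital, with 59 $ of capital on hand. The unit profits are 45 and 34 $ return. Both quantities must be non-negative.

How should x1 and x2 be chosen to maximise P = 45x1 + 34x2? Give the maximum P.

At the optimal vertex, 6x1 + 2x2 = 100 and 2x1 + 4x2 = 60.
Solving simultaneously gives x1 = 14, x2 = 8.

x1 = 14, x2 = 8, maximum P = 902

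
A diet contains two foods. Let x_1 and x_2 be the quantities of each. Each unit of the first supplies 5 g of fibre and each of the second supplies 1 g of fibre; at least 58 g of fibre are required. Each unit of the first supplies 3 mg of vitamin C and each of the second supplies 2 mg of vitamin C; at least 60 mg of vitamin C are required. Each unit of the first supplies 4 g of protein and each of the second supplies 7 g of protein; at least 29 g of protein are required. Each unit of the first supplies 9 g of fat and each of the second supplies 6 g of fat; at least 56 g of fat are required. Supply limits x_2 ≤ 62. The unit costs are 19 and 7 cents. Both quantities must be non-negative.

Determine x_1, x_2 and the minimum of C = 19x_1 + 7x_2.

x_1 = 8, x_2 = 18, minimum C = 278

Corner points and C = 19x_1 + 7x_2:
  (0, 58) → C = 406
  (0, 62) → C = 434
  (20, 0) → C = 380
  (8, 18) → C = 278
The feasible region is unbounded (it extends along (1, 0)), but C strictly increases along every unbounded feasible direction, so there is no improving ray and the minimum is attained at a vertex.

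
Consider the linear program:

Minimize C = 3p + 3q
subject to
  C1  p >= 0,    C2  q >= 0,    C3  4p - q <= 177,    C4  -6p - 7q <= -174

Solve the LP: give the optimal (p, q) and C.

p = 0, q = 174/7, minimum C = 522/7

Vertices and C = 3p + 3q:
  (0, 174/7) → C = 522/7
  (177/4, 0) → C = 531/4
  (29, 0) → C = 87
The feasible region is unbounded (it extends along (0, 1), (1, 4)), but C strictly increases along every unbounded feasible direction, so there is no improving ray and the minimum is attained at a vertex.

The binding constraints are p = 0 and -6p - 7q = -174.
Solving simultaneously gives p = 0, q = 174/7.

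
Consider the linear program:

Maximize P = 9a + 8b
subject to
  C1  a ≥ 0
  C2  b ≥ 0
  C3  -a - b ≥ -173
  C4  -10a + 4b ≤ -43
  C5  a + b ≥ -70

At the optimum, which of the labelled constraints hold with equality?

C2 and C3

Extreme points and P = 9a + 8b:
  (173, 0) → P = 1557
  (43/10, 0) → P = 387/10
  (105/2, 241/2) → P = 2873/2

The maximum is at (173, 0). Substituting into each constraint, equality holds for C2 and C3; the remaining constraints have slack.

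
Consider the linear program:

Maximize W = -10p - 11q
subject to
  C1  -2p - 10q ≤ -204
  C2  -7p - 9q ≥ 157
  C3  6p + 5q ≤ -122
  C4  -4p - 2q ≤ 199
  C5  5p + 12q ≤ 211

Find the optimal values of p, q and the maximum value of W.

Vertices and W = -10p - 11q:
  (-131/2, 67/2) → W = 573/2
  (-1199/18, 607/18) → W = 1771/6
  (-1477/22, 765/22) → W = 6355/22

The binding constraints are -2p - 10q = -204 and -4p - 2q = 199.
Solving simultaneously gives p = -1199/18, q = 607/18.

p = -1199/18, q = 607/18, maximum W = 1771/6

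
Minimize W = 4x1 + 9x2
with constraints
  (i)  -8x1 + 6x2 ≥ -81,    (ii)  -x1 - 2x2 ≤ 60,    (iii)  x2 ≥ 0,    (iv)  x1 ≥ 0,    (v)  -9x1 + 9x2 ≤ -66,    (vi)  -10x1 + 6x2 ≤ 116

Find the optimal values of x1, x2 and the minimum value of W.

x1 = 22/3, x2 = 0, minimum W = 88/3

Feasible corners and W = 4x1 + 9x2:
  (81/8, 0) → W = 81/2
  (37/2, 67/6) → W = 349/2
  (22/3, 0) → W = 88/3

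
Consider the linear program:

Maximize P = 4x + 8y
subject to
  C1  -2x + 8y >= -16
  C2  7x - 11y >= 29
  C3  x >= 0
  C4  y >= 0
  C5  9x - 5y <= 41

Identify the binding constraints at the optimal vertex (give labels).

C2 and C5

Vertices and P = 4x + 8y:
  (29/7, 0) → P = 116/7
  (153/32, 13/32) → P = 179/8
  (41/9, 0) → P = 164/9

The maximum is at (153/32, 13/32). Substituting into each constraint, equality holds for C2 and C5; the remaining constraints have slack.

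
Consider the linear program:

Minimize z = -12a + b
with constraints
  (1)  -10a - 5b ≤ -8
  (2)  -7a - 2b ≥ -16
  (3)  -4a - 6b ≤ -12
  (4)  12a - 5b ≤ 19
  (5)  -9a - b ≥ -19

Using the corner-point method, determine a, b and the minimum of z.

a = 2, b = 1, minimum z = -23

Extreme points and z = -12a + b:
  (-3/10, 11/5) → z = 29/5
  (2, 1) → z = -23
  (87/46, 17/23) → z = -505/23
The feasible region is unbounded (it extends along (-1, 2), (-2, 7)), but z strictly increases along every unbounded feasible direction, so there is no improving ray and the minimum is attained at a vertex.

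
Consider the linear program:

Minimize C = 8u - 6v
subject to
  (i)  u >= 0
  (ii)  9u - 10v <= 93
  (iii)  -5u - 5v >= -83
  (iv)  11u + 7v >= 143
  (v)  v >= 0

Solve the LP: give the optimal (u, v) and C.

u = 67/10, v = 99/10, minimum C = -29/5

The binding constraints are -5u - 5v = -83 and 11u + 7v = 143.
Solving simultaneously gives u = 67/10, v = 99/10.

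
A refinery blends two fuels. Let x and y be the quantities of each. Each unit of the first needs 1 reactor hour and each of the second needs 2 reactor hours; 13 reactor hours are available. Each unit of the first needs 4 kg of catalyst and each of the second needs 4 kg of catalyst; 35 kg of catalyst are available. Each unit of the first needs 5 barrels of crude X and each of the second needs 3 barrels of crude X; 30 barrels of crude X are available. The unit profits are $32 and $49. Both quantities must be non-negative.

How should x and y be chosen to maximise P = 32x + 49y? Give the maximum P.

x = 3, y = 5, maximum P = 341

Extreme points and P = 32x + 49y:
  (0, 0) → P = 0
  (0, 13/2) → P = 637/2
  (6, 0) → P = 192
  (3, 5) → P = 341

The binding constraints are x + 2y = 13 and 5x + 3y = 30.
Solving simultaneously gives x = 3, y = 5.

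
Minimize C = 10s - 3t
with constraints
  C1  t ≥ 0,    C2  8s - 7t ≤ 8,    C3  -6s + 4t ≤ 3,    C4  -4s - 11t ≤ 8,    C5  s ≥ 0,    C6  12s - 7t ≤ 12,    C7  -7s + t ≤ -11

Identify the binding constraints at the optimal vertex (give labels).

C3 and C7

Extreme points and C = 10s - 3t:
  (23/2, 18) → C = 61
  (47/22, 87/22) → C = 19/2
  (65/37, 48/37) → C = 506/37

The minimum is at (47/22, 87/22). Substituting into each constraint, equality holds for C3 and C7; the remaining constraints have slack.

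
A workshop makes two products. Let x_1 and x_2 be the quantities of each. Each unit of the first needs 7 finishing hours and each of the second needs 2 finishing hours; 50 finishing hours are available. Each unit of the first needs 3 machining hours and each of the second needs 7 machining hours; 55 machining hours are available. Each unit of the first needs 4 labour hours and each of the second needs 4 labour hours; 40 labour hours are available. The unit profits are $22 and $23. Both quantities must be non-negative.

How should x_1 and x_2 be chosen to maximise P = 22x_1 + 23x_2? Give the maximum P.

The binding constraints are 3x_1 + 7x_2 = 55 and 4x_1 + 4x_2 = 40.
Solving simultaneously gives x_1 = 15/4, x_2 = 25/4.

x_1 = 15/4, x_2 = 25/4, maximum P = 905/4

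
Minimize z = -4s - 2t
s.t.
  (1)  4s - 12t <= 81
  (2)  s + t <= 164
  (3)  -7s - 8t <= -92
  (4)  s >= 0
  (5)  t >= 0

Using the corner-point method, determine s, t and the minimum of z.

s = 2049/16, t = 575/16, minimum z = -4673/8

Corner points and z = -4s - 2t:
  (2049/16, 575/16) → z = -4673/8
  (81/4, 0) → z = -81
  (0, 164) → z = -328
  (0, 23/2) → z = -23
  (92/7, 0) → z = -368/7

The optimum lies where 4s - 12t = 81 and s + t = 164.
Solving simultaneously gives s = 2049/16, t = 575/16.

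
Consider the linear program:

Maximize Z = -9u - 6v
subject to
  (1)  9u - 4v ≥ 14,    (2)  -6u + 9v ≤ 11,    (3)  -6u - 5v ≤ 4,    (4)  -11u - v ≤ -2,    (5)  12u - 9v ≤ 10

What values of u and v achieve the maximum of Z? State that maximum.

Corner points and Z = -9u - 6v:
  (170/57, 61/19) → Z = -876/19
  (86/33, 26/11) → Z = -414/11
  (7/2, 32/9) → Z = -317/6

u = 86/33, v = 26/11, maximum Z = -414/11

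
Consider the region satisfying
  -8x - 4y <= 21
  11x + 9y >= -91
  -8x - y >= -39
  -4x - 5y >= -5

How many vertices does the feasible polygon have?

Pairwise boundary intersections that survive every other constraint:
  (25/4, -71/4)
  (-125/24, 31/6)
  (442/61, -1157/61)
  (95/18, -29/9)

4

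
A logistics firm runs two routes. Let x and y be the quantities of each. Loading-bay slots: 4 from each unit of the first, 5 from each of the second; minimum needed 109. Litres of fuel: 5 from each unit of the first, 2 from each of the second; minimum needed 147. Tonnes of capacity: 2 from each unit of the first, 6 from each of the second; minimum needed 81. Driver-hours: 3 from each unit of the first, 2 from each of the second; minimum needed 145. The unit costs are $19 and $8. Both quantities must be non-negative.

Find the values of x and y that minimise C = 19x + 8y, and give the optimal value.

The feasible region is unbounded (it extends along (0, 1), (1, 0)), but C strictly increases along every unbounded feasible direction, so there is no improving ray and the minimum is attained at a vertex.

The binding constraints are 5x + 2y = 147 and 3x + 2y = 145.
Solving simultaneously gives x = 1, y = 71.

x = 1, y = 71, minimum C = 587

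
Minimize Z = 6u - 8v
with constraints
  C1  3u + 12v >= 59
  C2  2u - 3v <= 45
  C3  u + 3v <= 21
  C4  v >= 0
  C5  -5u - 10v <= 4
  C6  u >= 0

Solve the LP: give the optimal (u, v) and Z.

Vertices and Z = 6u - 8v:
  (59/3, 0) → Z = 118
  (0, 59/12) → Z = -118/3
  (21, 0) → Z = 126
  (0, 7) → Z = -56

The binding constraints are u + 3v = 21 and u = 0.
Solving simultaneously gives u = 0, v = 7.

u = 0, v = 7, minimum Z = -56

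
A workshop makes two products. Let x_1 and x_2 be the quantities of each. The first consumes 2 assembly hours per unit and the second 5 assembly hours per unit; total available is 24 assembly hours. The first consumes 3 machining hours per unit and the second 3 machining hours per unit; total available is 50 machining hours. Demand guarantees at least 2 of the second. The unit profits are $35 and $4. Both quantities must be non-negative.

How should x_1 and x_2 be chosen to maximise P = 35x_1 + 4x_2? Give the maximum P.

x_1 = 7, x_2 = 2, maximum P = 253

Vertices and P = 35x_1 + 4x_2:
  (0, 24/5) → P = 96/5
  (0, 2) → P = 8
  (7, 2) → P = 253

At the optimal vertex, 2x_1 + 5x_2 = 24 and x_2 = 2.
Solving simultaneously gives x_1 = 7, x_2 = 2.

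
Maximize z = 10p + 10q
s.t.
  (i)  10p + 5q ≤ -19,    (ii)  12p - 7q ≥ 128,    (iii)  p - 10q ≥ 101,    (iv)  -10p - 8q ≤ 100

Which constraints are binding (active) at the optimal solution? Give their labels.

Vertices and z = 10p + 10q:
  (39/10, -58/5) → z = -77
  (58/5, -27) → z = -154
  (162/83, -1240/83) → z = -10780/83

The maximum is at (39/10, -58/5). Substituting into each constraint, equality holds for (i) and (ii); the remaining constraints have slack.

(i) and (ii)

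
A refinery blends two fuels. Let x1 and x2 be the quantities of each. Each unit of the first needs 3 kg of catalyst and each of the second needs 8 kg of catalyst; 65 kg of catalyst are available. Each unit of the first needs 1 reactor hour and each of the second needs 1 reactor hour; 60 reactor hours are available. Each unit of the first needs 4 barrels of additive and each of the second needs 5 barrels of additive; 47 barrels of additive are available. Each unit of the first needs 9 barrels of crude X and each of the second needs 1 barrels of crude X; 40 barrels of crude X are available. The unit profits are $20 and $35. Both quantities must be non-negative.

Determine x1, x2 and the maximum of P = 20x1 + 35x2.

x1 = 3, x2 = 7, maximum P = 305

Feasible corners and P = 20x1 + 35x2:
  (0, 0) → P = 0
  (0, 65/8) → P = 2275/8
  (40/9, 0) → P = 800/9
  (3, 7) → P = 305
  (153/41, 263/41) → P = 12265/41

The binding constraints are 3x1 + 8x2 = 65 and 4x1 + 5x2 = 47.
Solving simultaneously gives x1 = 3, x2 = 7.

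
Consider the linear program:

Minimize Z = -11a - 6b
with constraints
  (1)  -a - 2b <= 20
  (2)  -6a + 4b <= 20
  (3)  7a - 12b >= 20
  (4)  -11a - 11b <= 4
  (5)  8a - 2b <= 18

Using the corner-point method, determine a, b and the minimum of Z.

a = 88/41, b = -17/41, minimum Z = -866/41

Extreme points and Z = -11a - 6b:
  (172/209, -248/209) → Z = -404/209
  (88/41, -17/41) → Z = -866/41
  (19/11, -23/11) → Z = -71/11

At the optimal vertex, 7a - 12b = 20 and 8a - 2b = 18.
Solving simultaneously gives a = 88/41, b = -17/41.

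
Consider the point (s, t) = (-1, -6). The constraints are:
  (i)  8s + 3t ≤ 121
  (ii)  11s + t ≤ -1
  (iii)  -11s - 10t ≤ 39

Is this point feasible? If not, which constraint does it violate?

not feasible — violates (iii)

Constraint (iii): -11s - 10t = 71, which is not ≤ 39. All other constraints are satisfied.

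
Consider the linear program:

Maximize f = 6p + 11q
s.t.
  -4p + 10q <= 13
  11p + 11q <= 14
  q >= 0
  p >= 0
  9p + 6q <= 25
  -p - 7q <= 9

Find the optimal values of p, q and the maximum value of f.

p = 0, q = 14/11, maximum f = 14

Feasible corners and f = 6p + 11q:
  (14/11, 0) → f = 84/11
  (0, 14/11) → f = 14
  (0, 0) → f = 0

The binding constraints are 11p + 11q = 14 and p = 0.
Solving simultaneously gives p = 0, q = 14/11.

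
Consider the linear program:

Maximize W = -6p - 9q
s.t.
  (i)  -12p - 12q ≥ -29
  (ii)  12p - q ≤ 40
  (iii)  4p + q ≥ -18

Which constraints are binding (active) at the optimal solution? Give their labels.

(ii) and (iii)

Feasible corners and W = -6p - 9q:
  (509/156, -11/13) → W = -311/26
  (-245/36, 83/9) → W = -253/6
  (11/8, -47/2) → W = 813/4

The maximum is at (11/8, -47/2). Substituting into each constraint, equality holds for (ii) and (iii); the remaining constraints have slack.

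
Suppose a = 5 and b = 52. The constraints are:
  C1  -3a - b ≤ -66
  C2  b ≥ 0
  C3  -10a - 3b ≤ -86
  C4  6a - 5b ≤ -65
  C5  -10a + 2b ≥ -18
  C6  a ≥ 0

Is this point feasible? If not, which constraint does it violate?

C1: -67 ≤ -66 ✓
C2: 52 ≥ 0 ✓
C3: -206 ≤ -86 ✓
C4: -230 ≤ -65 ✓
C5: 54 ≥ -18 ✓
C6: 5 ≥ 0 ✓

feasible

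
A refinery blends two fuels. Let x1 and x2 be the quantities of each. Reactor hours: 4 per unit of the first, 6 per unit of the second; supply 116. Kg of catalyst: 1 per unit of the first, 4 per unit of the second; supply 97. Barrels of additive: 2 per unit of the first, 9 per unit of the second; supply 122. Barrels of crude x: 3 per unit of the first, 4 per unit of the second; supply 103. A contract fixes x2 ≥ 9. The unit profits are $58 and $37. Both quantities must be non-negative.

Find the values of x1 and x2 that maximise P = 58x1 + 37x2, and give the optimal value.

Corner points and P = 58x1 + 37x2:
  (0, 122/9) → P = 4514/9
  (0, 9) → P = 333
  (13, 32/3) → P = 3446/3
  (31/2, 9) → P = 1232

x1 = 31/2, x2 = 9, maximum P = 1232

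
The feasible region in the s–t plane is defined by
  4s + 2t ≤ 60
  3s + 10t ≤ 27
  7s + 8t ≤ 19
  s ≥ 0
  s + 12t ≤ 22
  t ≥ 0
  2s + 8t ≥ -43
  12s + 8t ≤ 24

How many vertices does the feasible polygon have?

Pairwise boundary intersections that survive every other constraint:
  (13/19, 135/76)
  (1, 3/2)
  (0, 11/6)
  (0, 0)
  (2, 0)

5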